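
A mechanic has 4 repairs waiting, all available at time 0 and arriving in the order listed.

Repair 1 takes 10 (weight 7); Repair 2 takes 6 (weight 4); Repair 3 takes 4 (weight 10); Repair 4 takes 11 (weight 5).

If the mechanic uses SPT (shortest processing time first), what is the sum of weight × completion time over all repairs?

SPT (increasing processing time): Repair 3 Repair 2 Repair 1 Repair 4.
Repair 3: finishes 4, weight 10, w·C = 40
Repair 2: finishes 10, weight 4, w·C = 40
Repair 1: finishes 20, weight 7, w·C = 140
Repair 4: finishes 31, weight 5, w·C = 155
Sum = 40+40+140+155 = 375.

375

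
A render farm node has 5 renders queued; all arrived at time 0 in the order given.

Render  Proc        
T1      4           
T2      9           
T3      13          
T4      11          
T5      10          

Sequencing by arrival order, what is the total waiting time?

FIFO (arrival order): T1 T2 T3 T4 T5.
T1: waits 0, runs 0→4
T2: waits 4, runs 4→13
T3: waits 13, runs 13→26
T4: waits 26, runs 26→37
T5: waits 37, runs 37→47
Sum = 0+4+13+26+37 = 80.

80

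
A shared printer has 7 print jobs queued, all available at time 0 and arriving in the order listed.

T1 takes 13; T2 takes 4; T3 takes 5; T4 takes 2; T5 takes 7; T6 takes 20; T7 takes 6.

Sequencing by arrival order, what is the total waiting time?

FIFO (arrival order): T1 T2 T3 T4 T5 T6 T7.
T1: waits 0, runs 0→13
T2: waits 13, runs 13→17
T3: waits 17, runs 17→22
T4: waits 22, runs 22→24
T5: waits 24, runs 24→31
T6: waits 31, runs 31→51
T7: waits 51, runs 51→57
Sum = 0+13+17+22+24+31+51 = 158.

158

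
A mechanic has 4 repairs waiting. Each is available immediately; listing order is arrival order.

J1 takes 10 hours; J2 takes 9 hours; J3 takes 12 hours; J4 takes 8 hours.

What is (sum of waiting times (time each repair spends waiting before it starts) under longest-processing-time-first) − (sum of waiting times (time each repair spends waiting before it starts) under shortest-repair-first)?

13

LPT (decreasing processing time): J3 J1 J2 J4.
J3: waits 0, runs 0→12
J1: waits 12, runs 12→22
J2: waits 22, runs 22→31
J4: waits 31, runs 31→39
Sum = 0+12+22+31 = 65.
SPT (increasing processing time): J4 J2 J1 J3.
J4: waits 0, runs 0→8
J2: waits 8, runs 8→17
J1: waits 17, runs 17→27
J3: waits 27, runs 27→39
Sum = 0+8+17+27 = 52.
Difference = 65 − 52 = 13.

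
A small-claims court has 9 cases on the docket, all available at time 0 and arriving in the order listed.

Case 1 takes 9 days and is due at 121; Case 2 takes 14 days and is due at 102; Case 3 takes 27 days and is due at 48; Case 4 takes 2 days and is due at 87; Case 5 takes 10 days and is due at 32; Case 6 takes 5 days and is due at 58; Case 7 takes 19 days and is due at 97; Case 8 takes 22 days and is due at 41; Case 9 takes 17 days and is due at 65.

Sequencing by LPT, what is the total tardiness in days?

LPT (decreasing processing time): Case 3 Case 8 Case 7 Case 9 Case 2 Case 5 Case 1 Case 6 Case 4.
Case 3: 0→27, due 48, tardiness 0
Case 8: 27→49, due 41, tardiness 8
Case 7: 49→68, due 97, tardiness 0
Case 9: 68→85, due 65, tardiness 20
Case 2: 85→99, due 102, tardiness 0
Case 5: 99→109, due 32, tardiness 77
Case 1: 109→118, due 121, tardiness 0
Case 6: 118→123, due 58, tardiness 65
Case 4: 123→125, due 87, tardiness 38
Sum = 0+8+0+20+0+77+0+65+38 = 208.

208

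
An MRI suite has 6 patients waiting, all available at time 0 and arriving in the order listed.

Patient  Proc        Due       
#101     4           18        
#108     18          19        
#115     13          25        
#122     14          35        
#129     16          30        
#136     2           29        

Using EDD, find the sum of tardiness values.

EDD (increasing due date): #101 #108 #115 #136 #129 #122.
#101: 0→4, due 18, tardiness 0
#108: 4→22, due 19, tardiness 3
#115: 22→35, due 25, tardiness 10
#136: 35→37, due 29, tardiness 8
#129: 37→53, due 30, tardiness 23
#122: 53→67, due 35, tardiness 32
Sum = 0+3+10+8+23+32 = 76.

76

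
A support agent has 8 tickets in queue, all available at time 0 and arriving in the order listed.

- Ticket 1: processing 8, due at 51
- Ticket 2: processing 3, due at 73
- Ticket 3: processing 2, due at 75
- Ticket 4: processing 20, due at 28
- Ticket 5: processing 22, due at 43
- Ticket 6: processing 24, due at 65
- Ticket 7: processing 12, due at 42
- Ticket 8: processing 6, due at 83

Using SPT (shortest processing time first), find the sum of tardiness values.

SPT (increasing processing time): Ticket 3 Ticket 2 Ticket 8 Ticket 1 Ticket 7 Ticket 4 Ticket 5 Ticket 6.
Ticket 3: 0→2, due 75, tardiness 0
Ticket 2: 2→5, due 73, tardiness 0
Ticket 8: 5→11, due 83, tardiness 0
Ticket 1: 11→19, due 51, tardiness 0
Ticket 7: 19→31, due 42, tardiness 0
Ticket 4: 31→51, due 28, tardiness 23
Ticket 5: 51→73, due 43, tardiness 30
Ticket 6: 73→97, due 65, tardiness 32
Sum = 0+0+0+0+0+23+30+32 = 85.

85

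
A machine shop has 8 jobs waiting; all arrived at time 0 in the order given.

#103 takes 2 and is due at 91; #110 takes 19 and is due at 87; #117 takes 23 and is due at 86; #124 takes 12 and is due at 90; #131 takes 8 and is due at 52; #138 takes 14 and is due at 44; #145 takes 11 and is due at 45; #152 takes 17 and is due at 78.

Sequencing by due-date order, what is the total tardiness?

34

EDD (increasing due date): #138 #145 #131 #152 #117 #110 #124 #103.
#138: 0→14, due 44, tardiness 0
#145: 14→25, due 45, tardiness 0
#131: 25→33, due 52, tardiness 0
#152: 33→50, due 78, tardiness 0
#117: 50→73, due 86, tardiness 0
#110: 73→92, due 87, tardiness 5
#124: 92→104, due 90, tardiness 14
#103: 104→106, due 91, tardiness 15
Sum = 0+0+0+0+0+5+14+15 = 34.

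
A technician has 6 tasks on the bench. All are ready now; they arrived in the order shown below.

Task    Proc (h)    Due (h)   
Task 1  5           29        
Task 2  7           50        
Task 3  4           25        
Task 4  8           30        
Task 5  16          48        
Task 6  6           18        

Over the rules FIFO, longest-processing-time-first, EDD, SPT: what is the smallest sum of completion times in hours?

126

FIFO (arrival order): Task 1 Task 2 Task 3 Task 4 Task 5 Task 6.
Task 1: 0→5
Task 2: 5→12
Task 3: 12→16
Task 4: 16→24
Task 5: 24→40
Task 6: 40→46
Sum = 5+12+16+24+40+46 = 143.
LPT (decreasing processing time): Task 5 Task 4 Task 2 Task 6 Task 1 Task 3.
Task 5: 0→16
Task 4: 16→24
Task 2: 24→31
Task 6: 31→37
Task 1: 37→42
Task 3: 42→46
Sum = 16+24+31+37+42+46 = 196.
EDD (increasing due date): Task 6 Task 3 Task 1 Task 4 Task 5 Task 2.
Task 6: 0→6
Task 3: 6→10
Task 1: 10→15
Task 4: 15→23
Task 5: 23→39
Task 2: 39→46
Sum = 6+10+15+23+39+46 = 139.
SPT (increasing processing time): Task 3 Task 1 Task 6 Task 2 Task 4 Task 5.
Task 3: 0→4
Task 1: 4→9
Task 6: 9→15
Task 2: 15→22
Task 4: 22→30
Task 5: 30→46
Sum = 4+9+15+22+30+46 = 126.
FIFO 143, LPT 196, EDD 139, SPT 126 → minimum 126.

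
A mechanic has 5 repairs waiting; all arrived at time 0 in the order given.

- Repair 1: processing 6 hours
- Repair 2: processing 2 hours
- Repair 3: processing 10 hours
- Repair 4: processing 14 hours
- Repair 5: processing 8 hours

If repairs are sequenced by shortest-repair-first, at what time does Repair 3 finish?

SPT (increasing processing time): Repair 2 Repair 1 Repair 5 Repair 3 Repair 4.
Repair 2: 0→2
Repair 1: 2→8
Repair 5: 8→16
Repair 3: 16→26

26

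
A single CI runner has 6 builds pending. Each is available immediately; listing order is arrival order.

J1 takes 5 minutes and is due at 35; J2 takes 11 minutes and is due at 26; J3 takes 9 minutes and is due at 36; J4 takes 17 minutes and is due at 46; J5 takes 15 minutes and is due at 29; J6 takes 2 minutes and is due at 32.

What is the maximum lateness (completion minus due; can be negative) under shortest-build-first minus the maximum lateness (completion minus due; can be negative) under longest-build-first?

SPT (increasing processing time): J6 J1 J3 J2 J5 J4.
J6: 0→2, due 32, lateness -30
J1: 2→7, due 35, lateness -28
J3: 7→16, due 36, lateness -20
J2: 16→27, due 26, lateness 1
J5: 27→42, due 29, lateness 13
J4: 42→59, due 46, lateness 13
Maximum = 13.
LPT (decreasing processing time): J4 J5 J2 J3 J1 J6.
J4: 0→17, due 46, lateness -29
J5: 17→32, due 29, lateness 3
J2: 32→43, due 26, lateness 17
J3: 43→52, due 36, lateness 16
J1: 52→57, due 35, lateness 22
J6: 57→59, due 32, lateness 27
Maximum = 27.
Difference = 13 − 27 = -14.

-14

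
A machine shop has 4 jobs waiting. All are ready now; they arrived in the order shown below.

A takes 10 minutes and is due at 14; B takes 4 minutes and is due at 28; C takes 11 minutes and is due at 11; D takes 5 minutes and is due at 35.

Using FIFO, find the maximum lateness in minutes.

FIFO (arrival order): A B C D.
A: 0→10, due 14, lateness -4
B: 10→14, due 28, lateness -14
C: 14→25, due 11, lateness 14
D: 25→30, due 35, lateness -5
Maximum = 14.

14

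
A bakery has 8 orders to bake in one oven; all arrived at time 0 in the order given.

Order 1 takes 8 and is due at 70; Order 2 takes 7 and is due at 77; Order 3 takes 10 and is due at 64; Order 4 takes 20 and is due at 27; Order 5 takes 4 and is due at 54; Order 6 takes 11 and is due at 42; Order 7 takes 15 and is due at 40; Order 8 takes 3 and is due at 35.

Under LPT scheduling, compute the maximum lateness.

43

LPT (decreasing processing time): Order 4 Order 7 Order 6 Order 3 Order 1 Order 2 Order 5 Order 8.
Order 4: 0→20, due 27, lateness -7
Order 7: 20→35, due 40, lateness -5
Order 6: 35→46, due 42, lateness 4
Order 3: 46→56, due 64, lateness -8
Order 1: 56→64, due 70, lateness -6
Order 2: 64→71, due 77, lateness -6
Order 5: 71→75, due 54, lateness 21
Order 8: 75→78, due 35, lateness 43
Maximum = 43.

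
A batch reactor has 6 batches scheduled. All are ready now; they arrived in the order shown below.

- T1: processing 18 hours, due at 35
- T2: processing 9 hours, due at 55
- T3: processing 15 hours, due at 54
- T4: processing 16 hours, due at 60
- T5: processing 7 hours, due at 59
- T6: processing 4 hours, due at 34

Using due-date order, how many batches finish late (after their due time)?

1

EDD (increasing due date): T6 T1 T3 T2 T5 T4.
T6: 0→4, due 34, tardiness 0
T1: 4→22, due 35, tardiness 0
T3: 22→37, due 54, tardiness 0
T2: 37→46, due 55, tardiness 0
T5: 46→53, due 59, tardiness 0
T4: 53→69, due 60, tardiness 9
Late batches: 1.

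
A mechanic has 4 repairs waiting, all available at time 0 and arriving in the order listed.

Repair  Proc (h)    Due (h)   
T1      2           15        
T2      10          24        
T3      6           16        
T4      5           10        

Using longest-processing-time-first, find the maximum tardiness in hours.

LPT (decreasing processing time): T2 T3 T4 T1.
T2: 0→10, due 24, tardiness 0
T3: 10→16, due 16, tardiness 0
T4: 16→21, due 10, tardiness 11
T1: 21→23, due 15, tardiness 8
Maximum = 11.

11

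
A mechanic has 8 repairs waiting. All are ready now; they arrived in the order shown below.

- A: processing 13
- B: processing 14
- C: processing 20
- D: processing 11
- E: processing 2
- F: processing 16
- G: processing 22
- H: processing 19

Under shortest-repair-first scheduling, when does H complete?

SPT (increasing processing time): E D A B F H C G.
E: 0→2
D: 2→13
A: 13→26
B: 26→40
F: 40→56
H: 56→75

75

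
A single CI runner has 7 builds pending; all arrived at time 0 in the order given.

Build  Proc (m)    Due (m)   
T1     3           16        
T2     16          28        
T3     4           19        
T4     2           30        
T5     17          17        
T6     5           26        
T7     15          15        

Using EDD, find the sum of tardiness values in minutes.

EDD (increasing due date): T7 T1 T5 T3 T6 T2 T4.
T7: 0→15, due 15, tardiness 0
T1: 15→18, due 16, tardiness 2
T5: 18→35, due 17, tardiness 18
T3: 35→39, due 19, tardiness 20
T6: 39→44, due 26, tardiness 18
T2: 44→60, due 28, tardiness 32
T4: 60→62, due 30, tardiness 32
Sum = 0+2+18+20+18+32+32 = 122.

122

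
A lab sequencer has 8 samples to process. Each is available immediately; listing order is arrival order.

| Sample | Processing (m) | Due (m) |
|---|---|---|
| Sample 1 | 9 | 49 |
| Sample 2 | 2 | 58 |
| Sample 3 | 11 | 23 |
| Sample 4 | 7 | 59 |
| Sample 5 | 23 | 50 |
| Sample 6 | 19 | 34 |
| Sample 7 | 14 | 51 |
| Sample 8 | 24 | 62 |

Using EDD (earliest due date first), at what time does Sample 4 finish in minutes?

85

EDD (increasing due date): Sample 3 Sample 6 Sample 1 Sample 5 Sample 7 Sample 2 Sample 4 Sample 8.
Sample 3: 0→11
Sample 6: 11→30
Sample 1: 30→39
Sample 5: 39→62
Sample 7: 62→76
Sample 2: 76→78
Sample 4: 78→85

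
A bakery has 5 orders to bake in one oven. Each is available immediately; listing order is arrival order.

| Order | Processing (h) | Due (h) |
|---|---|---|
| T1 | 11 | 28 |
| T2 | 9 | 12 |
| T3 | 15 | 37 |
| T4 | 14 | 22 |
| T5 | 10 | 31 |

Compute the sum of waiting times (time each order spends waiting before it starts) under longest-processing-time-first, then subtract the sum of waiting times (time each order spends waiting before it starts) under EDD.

LPT (decreasing processing time): T3 T4 T1 T5 T2.
T3: waits 0, runs 0→15
T4: waits 15, runs 15→29
T1: waits 29, runs 29→40
T5: waits 40, runs 40→50
T2: waits 50, runs 50→59
Sum = 0+15+29+40+50 = 134.
EDD (increasing due date): T2 T4 T1 T5 T3.
T2: waits 0, runs 0→9
T4: waits 9, runs 9→23
T1: waits 23, runs 23→34
T5: waits 34, runs 34→44
T3: waits 44, runs 44→59
Sum = 0+9+23+34+44 = 110.
Difference = 134 − 110 = 24.

24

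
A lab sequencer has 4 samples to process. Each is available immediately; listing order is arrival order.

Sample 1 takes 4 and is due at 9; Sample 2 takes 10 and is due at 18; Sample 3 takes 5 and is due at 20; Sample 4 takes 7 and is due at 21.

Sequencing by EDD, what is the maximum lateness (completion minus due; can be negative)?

5

EDD (increasing due date): Sample 1 Sample 2 Sample 3 Sample 4.
Sample 1: 0→4, due 9, lateness -5
Sample 2: 4→14, due 18, lateness -4
Sample 3: 14→19, due 20, lateness -1
Sample 4: 19→26, due 21, lateness 5
Maximum = 5.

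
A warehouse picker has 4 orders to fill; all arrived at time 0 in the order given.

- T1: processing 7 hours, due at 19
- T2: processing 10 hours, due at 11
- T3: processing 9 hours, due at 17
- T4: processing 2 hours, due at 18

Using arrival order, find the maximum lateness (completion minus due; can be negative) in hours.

10

FIFO (arrival order): T1 T2 T3 T4.
T1: 0→7, due 19, lateness -12
T2: 7→17, due 11, lateness 6
T3: 17→26, due 17, lateness 9
T4: 26→28, due 18, lateness 10
Maximum = 10.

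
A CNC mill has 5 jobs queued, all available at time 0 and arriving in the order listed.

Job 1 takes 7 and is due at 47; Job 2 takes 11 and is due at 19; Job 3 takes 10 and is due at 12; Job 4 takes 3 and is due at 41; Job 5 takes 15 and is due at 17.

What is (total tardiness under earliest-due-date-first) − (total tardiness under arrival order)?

-20

EDD (increasing due date): Job 3 Job 5 Job 2 Job 4 Job 1.
Job 3: 0→10, due 12, tardiness 0
Job 5: 10→25, due 17, tardiness 8
Job 2: 25→36, due 19, tardiness 17
Job 4: 36→39, due 41, tardiness 0
Job 1: 39→46, due 47, tardiness 0
Sum = 0+8+17+0+0 = 25.
FIFO (arrival order): Job 1 Job 2 Job 3 Job 4 Job 5.
Job 1: 0→7, due 47, tardiness 0
Job 2: 7→18, due 19, tardiness 0
Job 3: 18→28, due 12, tardiness 16
Job 4: 28→31, due 41, tardiness 0
Job 5: 31→46, due 17, tardiness 29
Sum = 0+0+16+0+29 = 45.
Difference = 25 − 45 = -20.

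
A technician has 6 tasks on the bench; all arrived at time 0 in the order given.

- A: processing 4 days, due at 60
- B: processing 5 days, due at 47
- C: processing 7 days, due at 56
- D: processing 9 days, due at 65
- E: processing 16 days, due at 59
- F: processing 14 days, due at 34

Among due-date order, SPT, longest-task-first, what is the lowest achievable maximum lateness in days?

EDD (increasing due date): F B C E A D.
F: 0→14, due 34, lateness -20
B: 14→19, due 47, lateness -28
C: 19→26, due 56, lateness -30
E: 26→42, due 59, lateness -17
A: 42→46, due 60, lateness -14
D: 46→55, due 65, lateness -10
Maximum = -10.
SPT (increasing processing time): A B C D F E.
A: 0→4, due 60, lateness -56
B: 4→9, due 47, lateness -38
C: 9→16, due 56, lateness -40
D: 16→25, due 65, lateness -40
F: 25→39, due 34, lateness 5
E: 39→55, due 59, lateness -4
Maximum = 5.
LPT (decreasing processing time): E F D C B A.
E: 0→16, due 59, lateness -43
F: 16→30, due 34, lateness -4
D: 30→39, due 65, lateness -26
C: 39→46, due 56, lateness -10
B: 46→51, due 47, lateness 4
A: 51→55, due 60, lateness -5
Maximum = 4.
EDD -10, SPT 5, LPT 4 → minimum -10.

-10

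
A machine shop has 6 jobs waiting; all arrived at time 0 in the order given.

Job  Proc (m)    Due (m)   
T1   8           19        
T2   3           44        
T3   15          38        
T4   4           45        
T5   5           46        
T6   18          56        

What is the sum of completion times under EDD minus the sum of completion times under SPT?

EDD (increasing due date): T1 T3 T2 T4 T5 T6.
T1: 0→8
T3: 8→23
T2: 23→26
T4: 26→30
T5: 30→35
T6: 35→53
Sum = 8+23+26+30+35+53 = 175.
SPT (increasing processing time): T2 T4 T5 T1 T3 T6.
T2: 0→3
T4: 3→7
T5: 7→12
T1: 12→20
T3: 20→35
T6: 35→53
Sum = 3+7+12+20+35+53 = 130.
Difference = 175 − 130 = 45.

45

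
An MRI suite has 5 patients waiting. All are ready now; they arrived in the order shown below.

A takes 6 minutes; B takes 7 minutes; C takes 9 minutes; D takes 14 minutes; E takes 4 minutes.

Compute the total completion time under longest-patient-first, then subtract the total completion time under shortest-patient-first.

46

LPT (decreasing processing time): D C B A E.
D: 0→14
C: 14→23
B: 23→30
A: 30→36
E: 36→40
Sum = 14+23+30+36+40 = 143.
SPT (increasing processing time): E A B C D.
E: 0→4
A: 4→10
B: 10→17
C: 17→26
D: 26→40
Sum = 4+10+17+26+40 = 97.
Difference = 143 − 97 = 46.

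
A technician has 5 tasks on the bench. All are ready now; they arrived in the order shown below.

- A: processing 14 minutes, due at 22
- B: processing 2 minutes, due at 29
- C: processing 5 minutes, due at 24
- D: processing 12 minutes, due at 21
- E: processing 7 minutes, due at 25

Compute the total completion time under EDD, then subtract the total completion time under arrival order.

EDD (increasing due date): D A C E B.
D: 0→12
A: 12→26
C: 26→31
E: 31→38
B: 38→40
Sum = 12+26+31+38+40 = 147.
FIFO (arrival order): A B C D E.
A: 0→14
B: 14→16
C: 16→21
D: 21→33
E: 33→40
Sum = 14+16+21+33+40 = 124.
Difference = 147 − 124 = 23.

23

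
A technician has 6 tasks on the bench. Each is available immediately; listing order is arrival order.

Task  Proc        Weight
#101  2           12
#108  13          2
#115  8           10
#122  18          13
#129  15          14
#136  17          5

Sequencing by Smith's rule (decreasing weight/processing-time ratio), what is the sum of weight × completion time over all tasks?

WSPT (decreasing weight/processing-time ratio): #101 #115 #129 #122 #136 #108.
#101: finishes 2, weight 12, w·C = 24
#115: finishes 10, weight 10, w·C = 100
#129: finishes 25, weight 14, w·C = 350
#122: finishes 43, weight 13, w·C = 559
#136: finishes 60, weight 5, w·C = 300
#108: finishes 73, weight 2, w·C = 146
Sum = 24+100+350+559+300+146 = 1479.

1479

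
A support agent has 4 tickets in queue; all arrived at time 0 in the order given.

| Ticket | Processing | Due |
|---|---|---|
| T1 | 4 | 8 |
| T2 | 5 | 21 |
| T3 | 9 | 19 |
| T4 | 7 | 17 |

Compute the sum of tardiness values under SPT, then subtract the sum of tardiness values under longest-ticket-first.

-11

SPT (increasing processing time): T1 T2 T4 T3.
T1: 0→4, due 8, tardiness 0
T2: 4→9, due 21, tardiness 0
T4: 9→16, due 17, tardiness 0
T3: 16→25, due 19, tardiness 6
Sum = 0+0+0+6 = 6.
LPT (decreasing processing time): T3 T4 T2 T1.
T3: 0→9, due 19, tardiness 0
T4: 9→16, due 17, tardiness 0
T2: 16→21, due 21, tardiness 0
T1: 21→25, due 8, tardiness 17
Sum = 0+0+0+17 = 17.
Difference = 6 − 17 = -11.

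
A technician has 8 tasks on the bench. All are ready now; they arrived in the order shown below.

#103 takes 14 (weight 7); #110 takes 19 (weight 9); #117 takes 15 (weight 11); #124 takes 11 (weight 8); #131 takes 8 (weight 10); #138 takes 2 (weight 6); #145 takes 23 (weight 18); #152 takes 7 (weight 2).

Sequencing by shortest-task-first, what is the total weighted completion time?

SPT (increasing processing time): #138 #152 #131 #124 #103 #117 #110 #145.
#138: finishes 2, weight 6, w·C = 12
#152: finishes 9, weight 2, w·C = 18
#131: finishes 17, weight 10, w·C = 170
#124: finishes 28, weight 8, w·C = 224
#103: finishes 42, weight 7, w·C = 294
#117: finishes 57, weight 11, w·C = 627
#110: finishes 76, weight 9, w·C = 684
#145: finishes 99, weight 18, w·C = 1782
Sum = 12+18+170+224+294+627+684+1782 = 3811.

3811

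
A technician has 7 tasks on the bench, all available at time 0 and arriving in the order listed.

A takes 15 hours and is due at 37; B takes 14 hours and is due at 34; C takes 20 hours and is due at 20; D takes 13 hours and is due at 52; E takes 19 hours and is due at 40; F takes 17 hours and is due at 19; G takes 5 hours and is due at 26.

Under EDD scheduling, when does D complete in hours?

EDD (increasing due date): F C G B A E D.
F: 0→17
C: 17→37
G: 37→42
B: 42→56
A: 56→71
E: 71→90
D: 90→103

103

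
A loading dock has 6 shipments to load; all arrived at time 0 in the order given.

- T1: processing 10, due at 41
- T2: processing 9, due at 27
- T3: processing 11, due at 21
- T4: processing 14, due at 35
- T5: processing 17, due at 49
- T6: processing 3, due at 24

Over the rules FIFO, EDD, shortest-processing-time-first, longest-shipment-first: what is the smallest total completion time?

FIFO (arrival order): T1 T2 T3 T4 T5 T6.
T1: 0→10
T2: 10→19
T3: 19→30
T4: 30→44
T5: 44→61
T6: 61→64
Sum = 10+19+30+44+61+64 = 228.
EDD (increasing due date): T3 T6 T2 T4 T1 T5.
T3: 0→11
T6: 11→14
T2: 14→23
T4: 23→37
T1: 37→47
T5: 47→64
Sum = 11+14+23+37+47+64 = 196.
SPT (increasing processing time): T6 T2 T1 T3 T4 T5.
T6: 0→3
T2: 3→12
T1: 12→22
T3: 22→33
T4: 33→47
T5: 47→64
Sum = 3+12+22+33+47+64 = 181.
LPT (decreasing processing time): T5 T4 T3 T1 T2 T6.
T5: 0→17
T4: 17→31
T3: 31→42
T1: 42→52
T2: 52→61
T6: 61→64
Sum = 17+31+42+52+61+64 = 267.
FIFO 228, EDD 196, SPT 181, LPT 267 → minimum 181.

181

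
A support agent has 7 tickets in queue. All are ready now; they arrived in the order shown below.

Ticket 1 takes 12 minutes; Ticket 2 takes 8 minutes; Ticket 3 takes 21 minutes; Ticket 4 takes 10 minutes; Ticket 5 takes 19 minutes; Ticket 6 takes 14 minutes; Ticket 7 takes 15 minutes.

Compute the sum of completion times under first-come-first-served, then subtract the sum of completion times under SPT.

FIFO (arrival order): Ticket 1 Ticket 2 Ticket 3 Ticket 4 Ticket 5 Ticket 6 Ticket 7.
Ticket 1: 0→12
Ticket 2: 12→20
Ticket 3: 20→41
Ticket 4: 41→51
Ticket 5: 51→70
Ticket 6: 70→84
Ticket 7: 84→99
Sum = 12+20+41+51+70+84+99 = 377.
SPT (increasing processing time): Ticket 2 Ticket 4 Ticket 1 Ticket 6 Ticket 7 Ticket 5 Ticket 3.
Ticket 2: 0→8
Ticket 4: 8→18
Ticket 1: 18→30
Ticket 6: 30→44
Ticket 7: 44→59
Ticket 5: 59→78
Ticket 3: 78→99
Sum = 8+18+30+44+59+78+99 = 336.
Difference = 377 − 336 = 41.

41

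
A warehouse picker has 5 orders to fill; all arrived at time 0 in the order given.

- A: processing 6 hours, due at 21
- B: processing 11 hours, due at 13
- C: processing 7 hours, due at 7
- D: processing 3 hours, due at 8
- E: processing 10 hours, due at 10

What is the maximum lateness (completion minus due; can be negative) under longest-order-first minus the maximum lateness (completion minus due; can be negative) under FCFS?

2

LPT (decreasing processing time): B E C A D.
B: 0→11, due 13, lateness -2
E: 11→21, due 10, lateness 11
C: 21→28, due 7, lateness 21
A: 28→34, due 21, lateness 13
D: 34→37, due 8, lateness 29
Maximum = 29.
FIFO (arrival order): A B C D E.
A: 0→6, due 21, lateness -15
B: 6→17, due 13, lateness 4
C: 17→24, due 7, lateness 17
D: 24→27, due 8, lateness 19
E: 27→37, due 10, lateness 27
Maximum = 27.
Difference = 29 − 27 = 2.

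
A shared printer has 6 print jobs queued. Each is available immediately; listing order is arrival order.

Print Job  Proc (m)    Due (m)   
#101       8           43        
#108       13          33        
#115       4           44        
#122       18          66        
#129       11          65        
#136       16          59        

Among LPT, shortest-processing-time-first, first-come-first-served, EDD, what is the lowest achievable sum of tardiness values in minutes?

LPT (decreasing processing time): #122 #136 #108 #129 #101 #115.
#122: 0→18, due 66, tardiness 0
#136: 18→34, due 59, tardiness 0
#108: 34→47, due 33, tardiness 14
#129: 47→58, due 65, tardiness 0
#101: 58→66, due 43, tardiness 23
#115: 66→70, due 44, tardiness 26
Sum = 0+0+14+0+23+26 = 63.
SPT (increasing processing time): #115 #101 #129 #108 #136 #122.
#115: 0→4, due 44, tardiness 0
#101: 4→12, due 43, tardiness 0
#129: 12→23, due 65, tardiness 0
#108: 23→36, due 33, tardiness 3
#136: 36→52, due 59, tardiness 0
#122: 52→70, due 66, tardiness 4
Sum = 0+0+0+3+0+4 = 7.
FIFO (arrival order): #101 #108 #115 #122 #129 #136.
#101: 0→8, due 43, tardiness 0
#108: 8→21, due 33, tardiness 0
#115: 21→25, due 44, tardiness 0
#122: 25→43, due 66, tardiness 0
#129: 43→54, due 65, tardiness 0
#136: 54→70, due 59, tardiness 11
Sum = 0+0+0+0+0+11 = 11.
EDD (increasing due date): #108 #101 #115 #136 #129 #122.
#108: 0→13, due 33, tardiness 0
#101: 13→21, due 43, tardiness 0
#115: 21→25, due 44, tardiness 0
#136: 25→41, due 59, tardiness 0
#129: 41→52, due 65, tardiness 0
#122: 52→70, due 66, tardiness 4
Sum = 0+0+0+0+0+4 = 4.
LPT 63, SPT 7, FIFO 11, EDD 4 → minimum 4.

4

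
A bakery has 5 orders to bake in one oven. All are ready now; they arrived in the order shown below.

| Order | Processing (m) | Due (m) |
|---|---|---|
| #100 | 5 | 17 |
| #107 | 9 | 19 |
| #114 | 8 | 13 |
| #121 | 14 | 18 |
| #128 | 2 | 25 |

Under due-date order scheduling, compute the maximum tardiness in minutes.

EDD (increasing due date): #114 #100 #121 #107 #128.
#114: 0→8, due 13, tardiness 0
#100: 8→13, due 17, tardiness 0
#121: 13→27, due 18, tardiness 9
#107: 27→36, due 19, tardiness 17
#128: 36→38, due 25, tardiness 13
Maximum = 17.

17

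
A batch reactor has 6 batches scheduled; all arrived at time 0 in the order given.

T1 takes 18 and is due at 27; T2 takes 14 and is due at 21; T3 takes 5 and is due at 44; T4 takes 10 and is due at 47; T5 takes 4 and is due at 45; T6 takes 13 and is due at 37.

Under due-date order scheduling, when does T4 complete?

64

EDD (increasing due date): T2 T1 T6 T3 T5 T4.
T2: 0→14
T1: 14→32
T6: 32→45
T3: 45→50
T5: 50→54
T4: 54→64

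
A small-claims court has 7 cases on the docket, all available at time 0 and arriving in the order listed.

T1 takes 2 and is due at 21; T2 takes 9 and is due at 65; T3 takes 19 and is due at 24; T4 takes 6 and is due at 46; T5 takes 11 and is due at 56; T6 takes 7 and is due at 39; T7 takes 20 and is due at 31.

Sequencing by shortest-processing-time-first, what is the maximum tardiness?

43

SPT (increasing processing time): T1 T4 T6 T2 T5 T3 T7.
T1: 0→2, due 21, tardiness 0
T4: 2→8, due 46, tardiness 0
T6: 8→15, due 39, tardiness 0
T2: 15→24, due 65, tardiness 0
T5: 24→35, due 56, tardiness 0
T3: 35→54, due 24, tardiness 30
T7: 54→74, due 31, tardiness 43
Maximum = 43.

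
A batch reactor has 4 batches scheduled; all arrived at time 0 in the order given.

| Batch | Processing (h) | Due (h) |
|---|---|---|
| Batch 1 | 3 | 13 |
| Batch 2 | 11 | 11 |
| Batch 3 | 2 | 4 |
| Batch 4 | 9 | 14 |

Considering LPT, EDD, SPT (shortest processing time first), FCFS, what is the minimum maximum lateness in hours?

LPT (decreasing processing time): Batch 2 Batch 4 Batch 1 Batch 3.
Batch 2: 0→11, due 11, lateness 0
Batch 4: 11→20, due 14, lateness 6
Batch 1: 20→23, due 13, lateness 10
Batch 3: 23→25, due 4, lateness 21
Maximum = 21.
EDD (increasing due date): Batch 3 Batch 2 Batch 1 Batch 4.
Batch 3: 0→2, due 4, lateness -2
Batch 2: 2→13, due 11, lateness 2
Batch 1: 13→16, due 13, lateness 3
Batch 4: 16→25, due 14, lateness 11
Maximum = 11.
SPT (increasing processing time): Batch 3 Batch 1 Batch 4 Batch 2.
Batch 3: 0→2, due 4, lateness -2
Batch 1: 2→5, due 13, lateness -8
Batch 4: 5→14, due 14, lateness 0
Batch 2: 14→25, due 11, lateness 14
Maximum = 14.
FIFO (arrival order): Batch 1 Batch 2 Batch 3 Batch 4.
Batch 1: 0→3, due 13, lateness -10
Batch 2: 3→14, due 11, lateness 3
Batch 3: 14→16, due 4, lateness 12
Batch 4: 16→25, due 14, lateness 11
Maximum = 12.
LPT 21, EDD 11, SPT 14, FIFO 12 → minimum 11.

11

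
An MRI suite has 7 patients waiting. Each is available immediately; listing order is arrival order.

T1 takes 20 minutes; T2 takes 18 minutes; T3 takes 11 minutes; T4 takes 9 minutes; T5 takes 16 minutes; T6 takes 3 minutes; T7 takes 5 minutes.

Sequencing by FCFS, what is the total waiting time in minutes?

FIFO (arrival order): T1 T2 T3 T4 T5 T6 T7.
T1: waits 0, runs 0→20
T2: waits 20, runs 20→38
T3: waits 38, runs 38→49
T4: waits 49, runs 49→58
T5: waits 58, runs 58→74
T6: waits 74, runs 74→77
T7: waits 77, runs 77→82
Sum = 0+20+38+49+58+74+77 = 316.

316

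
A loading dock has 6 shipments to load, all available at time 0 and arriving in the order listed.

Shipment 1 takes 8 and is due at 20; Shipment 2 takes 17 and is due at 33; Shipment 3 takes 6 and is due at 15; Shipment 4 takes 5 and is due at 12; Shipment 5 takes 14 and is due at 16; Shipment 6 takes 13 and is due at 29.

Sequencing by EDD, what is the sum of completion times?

EDD (increasing due date): Shipment 4 Shipment 3 Shipment 5 Shipment 1 Shipment 6 Shipment 2.
Shipment 4: 0→5
Shipment 3: 5→11
Shipment 5: 11→25
Shipment 1: 25→33
Shipment 6: 33→46
Shipment 2: 46→63
Sum = 5+11+25+33+46+63 = 183.

183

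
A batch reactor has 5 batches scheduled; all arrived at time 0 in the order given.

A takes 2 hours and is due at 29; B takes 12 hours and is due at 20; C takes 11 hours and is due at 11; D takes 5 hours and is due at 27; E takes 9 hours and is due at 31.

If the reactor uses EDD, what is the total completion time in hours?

131

EDD (increasing due date): C B D A E.
C: 0→11
B: 11→23
D: 23→28
A: 28→30
E: 30→39
Sum = 11+23+28+30+39 = 131.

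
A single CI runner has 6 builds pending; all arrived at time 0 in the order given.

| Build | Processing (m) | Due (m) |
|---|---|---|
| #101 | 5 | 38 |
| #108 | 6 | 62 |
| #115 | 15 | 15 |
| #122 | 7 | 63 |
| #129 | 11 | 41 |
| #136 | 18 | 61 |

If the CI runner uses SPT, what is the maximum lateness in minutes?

SPT (increasing processing time): #101 #108 #122 #129 #115 #136.
#101: 0→5, due 38, lateness -33
#108: 5→11, due 62, lateness -51
#122: 11→18, due 63, lateness -45
#129: 18→29, due 41, lateness -12
#115: 29→44, due 15, lateness 29
#136: 44→62, due 61, lateness 1
Maximum = 29.

29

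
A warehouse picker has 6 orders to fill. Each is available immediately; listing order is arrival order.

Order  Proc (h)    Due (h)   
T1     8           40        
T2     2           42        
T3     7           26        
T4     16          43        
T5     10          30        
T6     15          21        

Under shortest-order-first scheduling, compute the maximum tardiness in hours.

SPT (increasing processing time): T2 T3 T1 T5 T6 T4.
T2: 0→2, due 42, tardiness 0
T3: 2→9, due 26, tardiness 0
T1: 9→17, due 40, tardiness 0
T5: 17→27, due 30, tardiness 0
T6: 27→42, due 21, tardiness 21
T4: 42→58, due 43, tardiness 15
Maximum = 21.

21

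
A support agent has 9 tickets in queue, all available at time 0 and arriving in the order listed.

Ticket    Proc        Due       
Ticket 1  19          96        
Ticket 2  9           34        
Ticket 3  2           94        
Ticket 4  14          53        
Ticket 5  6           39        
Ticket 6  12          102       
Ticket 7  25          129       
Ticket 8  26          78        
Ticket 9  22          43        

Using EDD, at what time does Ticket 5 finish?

EDD (increasing due date): Ticket 2 Ticket 5 Ticket 9 Ticket 4 Ticket 8 Ticket 3 Ticket 1 Ticket 6 Ticket 7.
Ticket 2: 0→9
Ticket 5: 9→15

15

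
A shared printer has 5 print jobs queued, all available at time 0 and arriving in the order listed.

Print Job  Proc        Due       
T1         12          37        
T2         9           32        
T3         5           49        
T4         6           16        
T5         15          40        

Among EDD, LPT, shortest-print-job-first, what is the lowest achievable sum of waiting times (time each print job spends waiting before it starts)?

EDD (increasing due date): T4 T2 T1 T5 T3.
T4: waits 0, runs 0→6
T2: waits 6, runs 6→15
T1: waits 15, runs 15→27
T5: waits 27, runs 27→42
T3: waits 42, runs 42→47
Sum = 0+6+15+27+42 = 90.
LPT (decreasing processing time): T5 T1 T2 T4 T3.
T5: waits 0, runs 0→15
T1: waits 15, runs 15→27
T2: waits 27, runs 27→36
T4: waits 36, runs 36→42
T3: waits 42, runs 42→47
Sum = 0+15+27+36+42 = 120.
SPT (increasing processing time): T3 T4 T2 T1 T5.
T3: waits 0, runs 0→5
T4: waits 5, runs 5→11
T2: waits 11, runs 11→20
T1: waits 20, runs 20→32
T5: waits 32, runs 32→47
Sum = 0+5+11+20+32 = 68.
EDD 90, LPT 120, SPT 68 → minimum 68.

68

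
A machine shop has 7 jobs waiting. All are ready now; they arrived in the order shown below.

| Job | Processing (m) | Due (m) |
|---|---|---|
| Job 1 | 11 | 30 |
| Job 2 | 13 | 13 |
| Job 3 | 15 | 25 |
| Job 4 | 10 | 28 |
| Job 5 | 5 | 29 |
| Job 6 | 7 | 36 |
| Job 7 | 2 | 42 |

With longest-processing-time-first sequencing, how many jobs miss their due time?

6

LPT (decreasing processing time): Job 3 Job 2 Job 1 Job 4 Job 6 Job 5 Job 7.
Job 3: 0→15, due 25, tardiness 0
Job 2: 15→28, due 13, tardiness 15
Job 1: 28→39, due 30, tardiness 9
Job 4: 39→49, due 28, tardiness 21
Job 6: 49→56, due 36, tardiness 20
Job 5: 56→61, due 29, tardiness 32
Job 7: 61→63, due 42, tardiness 21
Late jobs: 6.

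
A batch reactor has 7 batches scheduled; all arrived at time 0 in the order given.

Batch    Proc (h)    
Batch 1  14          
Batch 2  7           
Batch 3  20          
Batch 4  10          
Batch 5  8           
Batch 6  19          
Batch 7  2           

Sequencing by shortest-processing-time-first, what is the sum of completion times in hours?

236

SPT (increasing processing time): Batch 7 Batch 2 Batch 5 Batch 4 Batch 1 Batch 6 Batch 3.
Batch 7: 0→2
Batch 2: 2→9
Batch 5: 9→17
Batch 4: 17→27
Batch 1: 27→41
Batch 6: 41→60
Batch 3: 60→80
Sum = 2+9+17+27+41+60+80 = 236.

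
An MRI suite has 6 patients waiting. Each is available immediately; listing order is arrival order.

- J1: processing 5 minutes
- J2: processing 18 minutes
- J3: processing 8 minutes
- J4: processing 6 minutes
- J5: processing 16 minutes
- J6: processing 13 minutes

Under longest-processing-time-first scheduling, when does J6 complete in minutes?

LPT (decreasing processing time): J2 J5 J6 J3 J4 J1.
J2: 0→18
J5: 18→34
J6: 34→47

47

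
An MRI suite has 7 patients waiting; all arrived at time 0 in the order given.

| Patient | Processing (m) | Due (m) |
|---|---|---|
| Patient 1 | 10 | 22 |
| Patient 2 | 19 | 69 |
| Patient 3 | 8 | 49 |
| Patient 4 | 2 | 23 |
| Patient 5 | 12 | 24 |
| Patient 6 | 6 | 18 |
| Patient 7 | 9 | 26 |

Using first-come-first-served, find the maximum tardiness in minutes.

40

FIFO (arrival order): Patient 1 Patient 2 Patient 3 Patient 4 Patient 5 Patient 6 Patient 7.
Patient 1: 0→10, due 22, tardiness 0
Patient 2: 10→29, due 69, tardiness 0
Patient 3: 29→37, due 49, tardiness 0
Patient 4: 37→39, due 23, tardiness 16
Patient 5: 39→51, due 24, tardiness 27
Patient 6: 51→57, due 18, tardiness 39
Patient 7: 57→66, due 26, tardiness 40
Maximum = 40.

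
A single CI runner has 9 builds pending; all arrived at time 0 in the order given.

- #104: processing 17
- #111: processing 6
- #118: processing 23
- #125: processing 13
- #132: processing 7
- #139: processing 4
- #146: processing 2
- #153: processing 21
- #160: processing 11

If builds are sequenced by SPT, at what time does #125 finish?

43

SPT (increasing processing time): #146 #139 #111 #132 #160 #125 #104 #153 #118.
#146: 0→2
#139: 2→6
#111: 6→12
#132: 12→19
#160: 19→30
#125: 30→43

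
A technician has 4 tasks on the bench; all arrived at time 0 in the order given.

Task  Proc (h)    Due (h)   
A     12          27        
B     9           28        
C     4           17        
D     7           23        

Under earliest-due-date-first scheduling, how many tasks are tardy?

1

EDD (increasing due date): C D A B.
C: 0→4, due 17, tardiness 0
D: 4→11, due 23, tardiness 0
A: 11→23, due 27, tardiness 0
B: 23→32, due 28, tardiness 4
Late tasks: 1.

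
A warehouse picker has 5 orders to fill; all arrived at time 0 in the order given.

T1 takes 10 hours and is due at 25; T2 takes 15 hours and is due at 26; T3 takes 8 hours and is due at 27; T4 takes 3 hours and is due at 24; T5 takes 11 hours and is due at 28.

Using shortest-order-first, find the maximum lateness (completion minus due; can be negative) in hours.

21

SPT (increasing processing time): T4 T3 T1 T5 T2.
T4: 0→3, due 24, lateness -21
T3: 3→11, due 27, lateness -16
T1: 11→21, due 25, lateness -4
T5: 21→32, due 28, lateness 4
T2: 32→47, due 26, lateness 21
Maximum = 21.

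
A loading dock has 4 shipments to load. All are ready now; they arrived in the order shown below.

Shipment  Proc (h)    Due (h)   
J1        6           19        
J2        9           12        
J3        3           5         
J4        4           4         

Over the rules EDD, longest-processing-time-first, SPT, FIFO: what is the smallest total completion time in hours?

EDD (increasing due date): J4 J3 J2 J1.
J4: 0→4
J3: 4→7
J2: 7→16
J1: 16→22
Sum = 4+7+16+22 = 49.
LPT (decreasing processing time): J2 J1 J4 J3.
J2: 0→9
J1: 9→15
J4: 15→19
J3: 19→22
Sum = 9+15+19+22 = 65.
SPT (increasing processing time): J3 J4 J1 J2.
J3: 0→3
J4: 3→7
J1: 7→13
J2: 13→22
Sum = 3+7+13+22 = 45.
FIFO (arrival order): J1 J2 J3 J4.
J1: 0→6
J2: 6→15
J3: 15→18
J4: 18→22
Sum = 6+15+18+22 = 61.
EDD 49, LPT 65, SPT 45, FIFO 61 → minimum 45.

45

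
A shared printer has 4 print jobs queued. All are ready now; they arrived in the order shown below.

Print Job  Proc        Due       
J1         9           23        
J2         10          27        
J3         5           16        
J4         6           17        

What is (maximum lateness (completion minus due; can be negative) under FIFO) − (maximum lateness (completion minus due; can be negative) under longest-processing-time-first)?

-1

FIFO (arrival order): J1 J2 J3 J4.
J1: 0→9, due 23, lateness -14
J2: 9→19, due 27, lateness -8
J3: 19→24, due 16, lateness 8
J4: 24→30, due 17, lateness 13
Maximum = 13.
LPT (decreasing processing time): J2 J1 J4 J3.
J2: 0→10, due 27, lateness -17
J1: 10→19, due 23, lateness -4
J4: 19→25, due 17, lateness 8
J3: 25→30, due 16, lateness 14
Maximum = 14.
Difference = 13 − 14 = -1.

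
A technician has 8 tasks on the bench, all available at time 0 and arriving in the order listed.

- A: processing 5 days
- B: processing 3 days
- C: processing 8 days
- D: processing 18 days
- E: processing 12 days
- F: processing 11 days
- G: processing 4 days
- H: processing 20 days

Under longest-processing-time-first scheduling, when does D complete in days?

38

LPT (decreasing processing time): H D E F C A G B.
H: 0→20
D: 20→38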